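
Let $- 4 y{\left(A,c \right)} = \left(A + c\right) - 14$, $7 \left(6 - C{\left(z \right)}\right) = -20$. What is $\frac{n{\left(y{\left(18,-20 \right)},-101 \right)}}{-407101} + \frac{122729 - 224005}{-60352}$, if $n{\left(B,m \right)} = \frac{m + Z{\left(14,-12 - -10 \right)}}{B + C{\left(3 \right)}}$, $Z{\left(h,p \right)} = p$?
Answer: $\frac{463837999079}{276405294960} \approx 1.6781$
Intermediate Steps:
$C{\left(z \right)} = \frac{62}{7}$ ($C{\left(z \right)} = 6 - - \frac{20}{7} = 6 + \frac{20}{7} = \frac{62}{7}$)
$y{\left(A,c \right)} = \frac{7}{2} - \frac{A}{4} - \frac{c}{4}$ ($y{\left(A,c \right)} = - \frac{\left(A + c\right) - 14}{4} = - \frac{-14 + A + c}{4} = \frac{7}{2} - \frac{A}{4} - \frac{c}{4}$)
$n{\left(B,m \right)} = \frac{-2 + m}{\frac{62}{7} + B}$ ($n{\left(B,m \right)} = \frac{m - 2}{B + \frac{62}{7}} = \frac{m + \left(-12 + 10\right)}{\frac{62}{7} + B} = \frac{m - 2}{\frac{62}{7} + B} = \frac{-2 + m}{\frac{62}{7} + B}$)
$\frac{n{\left(y{\left(18,-20 \right)},-101 \right)}}{-407101} + \frac{122729 - 224005}{-60352} = \frac{7 \frac{1}{62 + 7 \left(\frac{7}{2} - \frac{9}{2} - -5\right)} \left(-2 - 101\right)}{-407101} + \frac{122729 - 224005}{-60352} = 7 \frac{1}{62 + 7 \left(\frac{7}{2} - \frac{9}{2} + 5\right)} \left(-103\right) \left(- \frac{1}{407101}\right) - - \frac{25319}{15088} = 7 \frac{1}{62 + 7 \cdot 4} \left(-103\right) \left(- \frac{1}{407101}\right) + \frac{25319}{15088} = 7 \frac{1}{62 + 28} \left(-103\right) \left(- \frac{1}{407101}\right) + \frac{25319}{15088} = 7 \cdot \frac{1}{90} \left(-103\right) \left(- \frac{1}{407101}\right) + \frac{25319}{15088} = \left(- \frac{721}{90}\right) \left(- \frac{1}{407101}\right) + \frac{25319}{15088} = \frac{721}{36639090} + \frac{25319}{15088} = \frac{463837999079}{276405294960}$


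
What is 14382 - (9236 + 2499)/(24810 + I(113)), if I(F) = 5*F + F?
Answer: 366556681/25488 ≈ 14382.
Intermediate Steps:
I(F) = 6*F
14382 - (9236 + 2499)/(24810 + I(113)) = 14382 - (9236 + 2499)/(24810 + 6*113) = 14382 - 11735/(24810 + 678) = 14382 - 11735/25488 = 366556681/25488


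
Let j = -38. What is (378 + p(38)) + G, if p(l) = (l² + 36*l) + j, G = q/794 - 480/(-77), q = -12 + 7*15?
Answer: 193095257/61138 ≈ 3158.4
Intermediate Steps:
q = 93 (q = -12 + 105 = 93)
G = 388281/61138 (G = 93/794 - 480/(-77) = 93*(1/794) - 480*(-1/77) = 93/794 + 480/77 = 388281/61138 ≈ 6.3509)
p(l) = -38 + l² + 36*l (p(l) = (l² + 36*l) - 38 = -38 + l² + 36*l)
(378 + p(38)) + G = (378 + (-38 + 38² + 36*38)) + 388281/61138 = (378 + (-38 + 1444 + 1368)) + 388281/61138 = (378 + 2774) + 388281/61138 = 3152 + 388281/61138 = 193095257/61138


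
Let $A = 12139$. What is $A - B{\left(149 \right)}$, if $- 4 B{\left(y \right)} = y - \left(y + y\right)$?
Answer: $\frac{48407}{4} \approx 12102.0$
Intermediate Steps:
$B{\left(y \right)} = \frac{y}{4}$ ($B{\left(y \right)} = - \frac{y - \left(y + y\right)}{4} = - \frac{y - 2 y}{4} = - \frac{\left(-1\right) y}{4} = \frac{y}{4}$)
$A - B{\left(149 \right)} = 12139 - \frac{1}{4} \cdot 149 = 12139 - \frac{149}{4} = \frac{48407}{4}$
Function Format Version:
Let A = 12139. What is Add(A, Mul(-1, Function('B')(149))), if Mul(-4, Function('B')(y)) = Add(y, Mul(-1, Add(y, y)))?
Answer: Rational(48407, 4) ≈ 12102.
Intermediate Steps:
Function('B')(y) = Mul(Rational(1, 4), y) (Function('B')(y) = Mul(Rational(-1, 4), Add(y, Mul(-1, Add(y, y)))) = Mul(Rational(-1, 4), Add(y, Mul(-1, Mul(2, y)))) = Mul(Rational(-1, 4), Add(y, Mul(-2, y))) = Mul(Rational(-1, 4), Mul(-1, y)) = Mul(Rational(1, 4), y))
Add(A, Mul(-1, Function('B')(149))) = Add(12139, Mul(-1, Mul(Rational(1, 4), 149))) = Add(12139, Mul(-1, Rational(149, 4))) = Add(12139, Rational(-149, 4)) = Rational(48407, 4)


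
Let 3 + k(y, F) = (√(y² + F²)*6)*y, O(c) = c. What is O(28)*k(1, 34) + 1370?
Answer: 1286 + 168*√1157 ≈ 7000.5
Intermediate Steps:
k(y, F) = -3 + 6*y*√(F² + y²) (k(y, F) = -3 + (√(y² + F²)*6)*y = -3 + (√(F² + y²)*6)*y = -3 + (6*√(F² + y²))*y = -3 + 6*y*√(F² + y²))
O(28)*k(1, 34) + 1370 = 28*(-3 + 6*1*√(34² + 1²)) + 1370 = 28*(-3 + 6*1*√(1156 + 1)) + 1370 = 28*(-3 + 6*1*√1157) + 1370 = 28*(-3 + 6*√1157) + 1370 = (-84 + 168*√1157) + 1370 = 1286 + 168*√1157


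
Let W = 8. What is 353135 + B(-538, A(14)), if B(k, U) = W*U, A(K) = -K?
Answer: 353023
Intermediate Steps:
B(k, U) = 8*U
353135 + B(-538, A(14)) = 353135 + 8*(-1*14) = 353135 + 8*(-14) = 353135 - 112 = 353023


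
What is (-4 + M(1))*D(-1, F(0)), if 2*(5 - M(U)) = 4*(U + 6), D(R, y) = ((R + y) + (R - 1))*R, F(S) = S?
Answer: -39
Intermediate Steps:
D(R, y) = R*(-1 + y + 2*R) (D(R, y) = ((R + y) + (-1 + R))*R = (-1 + y + 2*R)*R = R*(-1 + y + 2*R))
M(U) = -7 - 2*U (M(U) = 5 - 2*(U + 6) = 5 - 2*(6 + U) = 5 - (24 + 4*U)/2 = 5 + (-12 - 2*U) = -7 - 2*U)
(-4 + M(1))*D(-1, F(0)) = (-4 + (-7 - 2*1))*(-(-1 + 0 + 2*(-1))) = (-4 + (-7 - 2))*(-(-1 + 0 - 2)) = (-4 - 9)*(-1*(-3)) = -13*3 = -39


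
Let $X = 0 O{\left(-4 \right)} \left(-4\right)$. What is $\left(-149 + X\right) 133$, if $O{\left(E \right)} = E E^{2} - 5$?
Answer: $-19817$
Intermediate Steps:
$O{\left(E \right)} = -5 + E^{3}$ ($O{\left(E \right)} = E^{3} - 5 = -5 + E^{3}$)
$X = 0$ ($X = 0 \left(-5 + \left(-4\right)^{3}\right) \left(-4\right) = 0 \left(-5 - 64\right) \left(-4\right) = 0 \left(-69\right) \left(-4\right) = 0 \left(-4\right) = 0$)
$\left(-149 + X\right) 133 = \left(-149 + 0\right) 133 = \left(-149\right) 133 = -19817$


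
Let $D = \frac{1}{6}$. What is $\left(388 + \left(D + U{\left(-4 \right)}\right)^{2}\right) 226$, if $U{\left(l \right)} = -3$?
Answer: $\frac{1611041}{18} \approx 89502.0$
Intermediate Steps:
$D = \frac{1}{6} \approx 0.16667$
$\left(388 + \left(D + U{\left(-4 \right)}\right)^{2}\right) 226 = \left(388 + \left(\frac{1}{6} - 3\right)^{2}\right) 226 = \left(388 + \left(- \frac{17}{6}\right)^{2}\right) 226 = \left(388 + \frac{289}{36}\right) 226 = \frac{14257}{36} \cdot 226 = \frac{1611041}{18}$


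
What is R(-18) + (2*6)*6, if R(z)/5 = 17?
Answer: 157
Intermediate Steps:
R(z) = 85 (R(z) = 5*17 = 85)
R(-18) + (2*6)*6 = 85 + (2*6)*6 = 85 + 12*6 = 85 + 72 = 157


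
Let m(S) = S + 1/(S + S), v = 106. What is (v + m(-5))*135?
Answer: 27243/2 ≈ 13622.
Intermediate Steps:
m(S) = S + 1/(2*S)
(v + m(-5))*135 = (106 + (-5 + (½)/(-5)))*135 = (106 + (-5 + (½)*(-⅕)))*135 = (106 + (-5 - ⅒))*135 = (106 - 51/10)*135 = (1009/10)*135 = 27243/2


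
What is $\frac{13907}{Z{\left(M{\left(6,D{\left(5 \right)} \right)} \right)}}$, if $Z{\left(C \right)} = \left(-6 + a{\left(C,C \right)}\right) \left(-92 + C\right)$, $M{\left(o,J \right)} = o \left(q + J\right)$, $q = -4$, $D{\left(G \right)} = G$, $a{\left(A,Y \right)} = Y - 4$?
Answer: $\frac{13907}{344} \approx 40.427$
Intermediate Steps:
$a{\left(A,Y \right)} = -4 + Y$ ($a{\left(A,Y \right)} = Y - 4 = -4 + Y$)
$M{\left(o,J \right)} = o \left(-4 + J\right)$
$Z{\left(C \right)} = \left(-92 + C\right) \left(-10 + C\right)$ ($Z{\left(C \right)} = \left(-6 + \left(-4 + C\right)\right) \left(-92 + C\right) = \left(-10 + C\right) \left(-92 + C\right) = \left(-92 + C\right) \left(-10 + C\right)$)
$\frac{13907}{Z{\left(M{\left(6,D{\left(5 \right)} \right)} \right)}} = \frac{13907}{920 + \left(6 \left(-4 + 5\right)\right)^{2} - 102 \cdot 6 \left(-4 + 5\right)} = \frac{13907}{920 + \left(6 \cdot 1\right)^{2} - 102 \cdot 6 \cdot 1} = \frac{13907}{920 + 6^{2} - 612} = \frac{13907}{920 + 36 - 612} = \frac{13907}{344}$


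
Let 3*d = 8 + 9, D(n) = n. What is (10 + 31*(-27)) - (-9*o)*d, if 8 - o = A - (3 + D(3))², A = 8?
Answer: 1009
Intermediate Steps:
d = 17/3 (d = (8 + 9)/3 = (⅓)*17 = 17/3 ≈ 5.6667)
o = 36 (o = 8 - (8 - (3 + 3)²) = 8 - (8 - 1*6²) = 8 - (8 - 1*36) = 8 - (8 - 36) = 8 - 1*(-28) = 8 + 28 = 36)
(10 + 31*(-27)) - (-9*o)*d = (10 + 31*(-27)) - (-9*36)*17/3 = (10 - 837) - (-324)*17/3 = -827 - 1*(-1836) = -827 + 1836 = 1009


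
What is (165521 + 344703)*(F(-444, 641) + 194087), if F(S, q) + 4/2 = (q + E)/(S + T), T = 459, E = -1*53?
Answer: 495234129104/5 ≈ 9.9047e+10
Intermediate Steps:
E = -53
F(S, q) = -2 + (-53 + q)/(459 + S) (F(S, q) = -2 + (q - 53)/(S + 459) = -2 + (-53 + q)/(459 + S))
(165521 + 344703)*(F(-444, 641) + 194087) = (165521 + 344703)*((-971 + 641 - 2*(-444))/(459 - 444) + 194087) = 510224*((-971 + 641 + 888)/15 + 194087) = 510224*((1/15)*558 + 194087) = 510224*(186/5 + 194087) = 510224*(970621/5) = 495234129104/5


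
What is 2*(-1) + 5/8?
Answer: -11/8 ≈ -1.3750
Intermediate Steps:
2*(-1) + 5/8 = -2 + 5*(⅛) = -2 + 5/8 = -11/8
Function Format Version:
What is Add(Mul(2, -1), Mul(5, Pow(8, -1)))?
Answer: Rational(-11, 8) ≈ -1.3750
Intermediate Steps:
Add(Mul(2, -1), Mul(5, Pow(8, -1))) = Add(-2, Mul(5, Rational(1, 8))) = Add(-2, Rational(5, 8)) = Rational(-11, 8)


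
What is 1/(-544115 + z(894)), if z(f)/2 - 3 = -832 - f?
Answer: -1/547561 ≈ -1.8263e-6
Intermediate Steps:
z(f) = -1658 - 2*f (z(f) = 6 + 2*(-832 - f) = 6 + (-1664 - 2*f) = -1658 - 2*f)
1/(-544115 + z(894)) = 1/(-544115 + (-1658 - 2*894)) = 1/(-544115 + (-1658 - 1788)) = 1/(-544115 - 3446) = 1/(-547561) = -1/547561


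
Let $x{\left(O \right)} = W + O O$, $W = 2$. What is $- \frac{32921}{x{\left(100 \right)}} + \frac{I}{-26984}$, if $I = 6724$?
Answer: $- \frac{59724607}{16868373} \approx -3.5406$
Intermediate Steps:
$x{\left(O \right)} = 2 + O^{2}$ ($x{\left(O \right)} = 2 + O O = 2 + O^{2}$)
$- \frac{32921}{x{\left(100 \right)}} + \frac{I}{-26984} = - \frac{32921}{2 + 100^{2}} + \frac{6724}{-26984} = - \frac{32921}{2 + 10000} + 6724 \left(- \frac{1}{26984}\right) = - \frac{32921}{10002} - \frac{1681}{6746} = - \frac{59724607}{16868373}$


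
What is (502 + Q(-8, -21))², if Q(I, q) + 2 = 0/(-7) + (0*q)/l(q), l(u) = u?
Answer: 250000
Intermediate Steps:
Q(I, q) = -2 (Q(I, q) = -2 + (0/(-7) + (0*q)/q) = -2 + (0*(-⅐) + 0/q) = -2 + (0 + 0) = -2 + 0 = -2)
(502 + Q(-8, -21))² = (502 - 2)² = 500² = 250000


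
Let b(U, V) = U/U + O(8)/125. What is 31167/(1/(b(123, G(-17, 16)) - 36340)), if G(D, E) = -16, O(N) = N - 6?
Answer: -141572139291/125 ≈ -1.1326e+9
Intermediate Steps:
O(N) = -6 + N
b(U, V) = 127/125 (b(U, V) = U/U + (-6 + 8)/125 = 1 + 2*(1/125) = 1 + 2/125 = 127/125)
31167/(1/(b(123, G(-17, 16)) - 36340)) = 31167/(1/(127/125 - 36340)) = 31167/(1/(-4542373/125)) = 31167/(-125/4542373) = 31167*(-4542373/125) = -141572139291/125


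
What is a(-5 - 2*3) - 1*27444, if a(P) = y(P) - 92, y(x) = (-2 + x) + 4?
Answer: -27545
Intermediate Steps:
y(x) = 2 + x
a(P) = -90 + P (a(P) = (2 + P) - 92 = -90 + P)
a(-5 - 2*3) - 1*27444 = (-90 + (-5 - 2*3)) - 1*27444 = (-90 + (-5 - 6)) - 27444 = (-90 - 11) - 27444 = -101 - 27444 = -27545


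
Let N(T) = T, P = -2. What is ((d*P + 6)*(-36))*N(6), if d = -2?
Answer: -2160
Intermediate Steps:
((d*P + 6)*(-36))*N(6) = ((-2*(-2) + 6)*(-36))*6 = ((4 + 6)*(-36))*6 = (10*(-36))*6 = -360*6 = -2160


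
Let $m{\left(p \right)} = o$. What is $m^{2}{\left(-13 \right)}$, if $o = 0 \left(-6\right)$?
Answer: $0$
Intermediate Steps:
$o = 0$
$m{\left(p \right)} = 0$
$m^{2}{\left(-13 \right)} = 0^{2} = 0$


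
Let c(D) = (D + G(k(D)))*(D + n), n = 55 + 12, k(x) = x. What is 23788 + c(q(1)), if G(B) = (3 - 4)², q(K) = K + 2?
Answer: 24068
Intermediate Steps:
q(K) = 2 + K
G(B) = 1 (G(B) = (-1)² = 1)
n = 67
c(D) = (1 + D)*(67 + D) (c(D) = (D + 1)*(D + 67) = (1 + D)*(67 + D))
23788 + c(q(1)) = 23788 + (67 + (2 + 1)² + 68*(2 + 1)) = 23788 + (67 + 3² + 68*3) = 23788 + (67 + 9 + 204) = 23788 + 280 = 24068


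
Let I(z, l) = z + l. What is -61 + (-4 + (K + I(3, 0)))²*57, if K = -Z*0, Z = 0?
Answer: -4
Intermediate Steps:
K = 0 (K = -0*0 = -1*0 = 0)
I(z, l) = l + z
-61 + (-4 + (K + I(3, 0)))²*57 = -61 + (-4 + (0 + (0 + 3)))²*57 = -61 + (-4 + (0 + 3))²*57 = -61 + (-4 + 3)²*57 = -61 + (-1)²*57 = -61 + 1*57 = -61 + 57 = -4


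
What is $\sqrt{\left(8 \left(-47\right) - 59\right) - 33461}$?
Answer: $2 i \sqrt{8474} \approx 184.11 i$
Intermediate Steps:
$\sqrt{\left(8 \left(-47\right) - 59\right) - 33461} = \sqrt{\left(-376 - 59\right) - 33461} = \sqrt{-435 - 33461} = \sqrt{-33896} = 2 i \sqrt{8474}$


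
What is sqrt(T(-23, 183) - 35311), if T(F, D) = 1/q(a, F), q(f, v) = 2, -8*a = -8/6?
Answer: I*sqrt(141242)/2 ≈ 187.91*I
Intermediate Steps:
a = 1/6 (a = -(-1)/6 = -1/8*(-4/3) = 1/6 ≈ 0.16667)
T(F, D) = 1/2
sqrt(T(-23, 183) - 35311) = sqrt(1/2 - 35311) = sqrt(-70621/2) = I*sqrt(141242)/2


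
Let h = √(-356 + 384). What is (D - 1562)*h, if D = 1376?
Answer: -372*√7 ≈ -984.22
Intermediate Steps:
h = 2*√7 (h = √28 = 2*√7 ≈ 5.2915)
(D - 1562)*h = (1376 - 1562)*(2*√7) = -372*√7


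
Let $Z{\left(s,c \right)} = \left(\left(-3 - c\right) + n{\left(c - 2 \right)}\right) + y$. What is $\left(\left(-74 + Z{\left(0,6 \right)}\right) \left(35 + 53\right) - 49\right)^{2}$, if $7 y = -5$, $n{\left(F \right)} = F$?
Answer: $\frac{2445005809}{49} \approx 4.9898 \cdot 10^{7}$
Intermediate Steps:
$y = - \frac{5}{7}$ ($y = \frac{1}{7} \left(-5\right) = - \frac{5}{7} \approx -0.71429$)
$Z{\left(s,c \right)} = - \frac{40}{7}$ ($Z{\left(s,c \right)} = \left(\left(-3 - c\right) + \left(c - 2\right)\right) - \frac{5}{7} = \left(\left(-3 - c\right) + \left(-2 + c\right)\right) - \frac{5}{7} = -5 - \frac{5}{7} = - \frac{40}{7}$)
$\left(\left(-74 + Z{\left(0,6 \right)}\right) \left(35 + 53\right) - 49\right)^{2} = \left(\left(-74 - \frac{40}{7}\right) \left(35 + 53\right) - 49\right)^{2} = \left(\left(- \frac{558}{7}\right) 88 - 49\right)^{2} = \left(- \frac{49104}{7} - 49\right)^{2} = \left(- \frac{49447}{7}\right)^{2} = \frac{2445005809}{49}$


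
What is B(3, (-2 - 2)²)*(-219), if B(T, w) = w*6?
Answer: -21024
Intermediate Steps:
B(T, w) = 6*w
B(3, (-2 - 2)²)*(-219) = (6*(-2 - 2)²)*(-219) = (6*(-4)²)*(-219) = (6*16)*(-219) = 96*(-219) = -21024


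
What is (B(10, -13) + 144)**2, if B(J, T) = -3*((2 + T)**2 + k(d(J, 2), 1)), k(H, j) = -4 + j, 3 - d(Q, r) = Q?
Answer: 44100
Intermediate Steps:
d(Q, r) = 3 - Q
B(J, T) = 9 - 3*(2 + T)**2 (B(J, T) = -3*((2 + T)**2 + (-4 + 1)) = -3*((2 + T)**2 - 3) = -3*(-3 + (2 + T)**2) = 9 - 3*(2 + T)**2)
(B(10, -13) + 144)**2 = ((9 - 3*(2 - 13)**2) + 144)**2 = ((9 - 3*(-11)**2) + 144)**2 = ((9 - 3*121) + 144)**2 = ((9 - 363) + 144)**2 = (-354 + 144)**2 = (-210)**2 = 44100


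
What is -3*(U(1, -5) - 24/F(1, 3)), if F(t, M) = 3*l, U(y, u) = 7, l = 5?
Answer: -81/5 ≈ -16.200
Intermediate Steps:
F(t, M) = 15 (F(t, M) = 3*5 = 15)
-3*(U(1, -5) - 24/F(1, 3)) = -3*(7 - 24/15) = -3*(7 - 24*1/15) = -3*(7 - 8/5) = -3*27/5 = -81/5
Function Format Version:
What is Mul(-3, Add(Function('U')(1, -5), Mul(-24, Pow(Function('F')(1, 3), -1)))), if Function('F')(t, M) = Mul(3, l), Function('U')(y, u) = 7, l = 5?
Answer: Rational(-81, 5) ≈ -16.200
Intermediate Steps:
Function('F')(t, M) = 15 (Function('F')(t, M) = Mul(3, 5) = 15)
Mul(-3, Add(Function('U')(1, -5), Mul(-24, Pow(Function('F')(1, 3), -1)))) = Mul(-3, Add(7, Mul(-24, Pow(15, -1)))) = Mul(-3, Add(7, Mul(-24, Rational(1, 15)))) = Mul(-3, Add(7, Rational(-8, 5))) = Mul(-3, Rational(27, 5)) = Rational(-81, 5)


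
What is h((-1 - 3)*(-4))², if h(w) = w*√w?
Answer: 4096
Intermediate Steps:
h(w) = w^(3/2)
h((-1 - 3)*(-4))² = (((-1 - 3)*(-4))^(3/2))² = ((-4*(-4))^(3/2))² = (16^(3/2))² = 64² = 4096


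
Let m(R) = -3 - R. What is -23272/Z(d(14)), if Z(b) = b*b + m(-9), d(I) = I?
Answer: -11636/101 ≈ -115.21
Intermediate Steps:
Z(b) = 6 + b² (Z(b) = b*b + (-3 - 1*(-9)) = b² + (-3 + 9) = b² + 6 = 6 + b²)
-23272/Z(d(14)) = -23272/(6 + 14²) = -23272/(6 + 196) = -23272/202 = -23272*1/202 = -11636/101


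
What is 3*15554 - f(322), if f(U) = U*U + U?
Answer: -57344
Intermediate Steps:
f(U) = U + U² (f(U) = U² + U = U + U²)
3*15554 - f(322) = 3*15554 - 322*(1 + 322) = 46662 - 322*323 = 46662 - 1*104006 = 46662 - 104006 = -57344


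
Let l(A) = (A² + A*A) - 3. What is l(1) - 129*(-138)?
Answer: 17801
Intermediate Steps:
l(A) = -3 + 2*A² (l(A) = (A² + A²) - 3 = 2*A² - 3 = -3 + 2*A²)
l(1) - 129*(-138) = (-3 + 2*1²) - 129*(-138) = (-3 + 2*1) + 17802 = (-3 + 2) + 17802 = -1 + 17802 = 17801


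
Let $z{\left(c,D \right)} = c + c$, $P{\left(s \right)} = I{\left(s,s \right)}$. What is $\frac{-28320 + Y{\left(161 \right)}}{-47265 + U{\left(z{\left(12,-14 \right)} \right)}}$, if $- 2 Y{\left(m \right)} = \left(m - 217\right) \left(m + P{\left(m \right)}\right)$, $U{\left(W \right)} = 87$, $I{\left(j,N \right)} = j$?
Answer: $\frac{9652}{23589} \approx 0.40917$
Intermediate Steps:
$P{\left(s \right)} = s$
$z{\left(c,D \right)} = 2 c$
$Y{\left(m \right)} = - m \left(-217 + m\right)$ ($Y{\left(m \right)} = - \frac{\left(m - 217\right) \left(m + m\right)}{2} = - \frac{\left(-217 + m\right) 2 m}{2} = - \frac{2 m \left(-217 + m\right)}{2} = - m \left(-217 + m\right)$)
$\frac{-28320 + Y{\left(161 \right)}}{-47265 + U{\left(z{\left(12,-14 \right)} \right)}} = \frac{-28320 + 161 \left(217 - 161\right)}{-47265 + 87} = \frac{-28320 + 161 \left(217 - 161\right)}{-47178} = \left(-28320 + 161 \cdot 56\right) \left(- \frac{1}{47178}\right) = \left(-28320 + 9016\right) \left(- \frac{1}{47178}\right) = \left(-19304\right) \left(- \frac{1}{47178}\right) = \frac{9652}{23589}$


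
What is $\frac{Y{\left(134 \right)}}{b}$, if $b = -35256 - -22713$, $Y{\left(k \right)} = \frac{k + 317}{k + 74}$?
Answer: $- \frac{451}{2608944} \approx -0.00017287$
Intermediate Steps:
$Y{\left(k \right)} = \frac{317 + k}{74 + k}$
$b = -12543$ ($b = -35256 + 22713 = -12543$)
$\frac{Y{\left(134 \right)}}{b} = \frac{\frac{1}{74 + 134} \left(317 + 134\right)}{-12543} = \frac{1}{208} \cdot 451 \left(- \frac{1}{12543}\right) = \frac{451}{208} \left(- \frac{1}{12543}\right) = - \frac{451}{2608944}$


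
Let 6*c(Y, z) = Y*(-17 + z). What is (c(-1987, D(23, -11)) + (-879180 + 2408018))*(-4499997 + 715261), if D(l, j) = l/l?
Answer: -17418906813760/3 ≈ -5.8063e+12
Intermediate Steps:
D(l, j) = 1
c(Y, z) = Y*(-17 + z)/6 (c(Y, z) = (Y*(-17 + z))/6 = Y*(-17 + z)/6)
(c(-1987, D(23, -11)) + (-879180 + 2408018))*(-4499997 + 715261) = ((⅙)*(-1987)*(-17 + 1) + (-879180 + 2408018))*(-4499997 + 715261) = ((⅙)*(-1987)*(-16) + 1528838)*(-3784736) = (15896/3 + 1528838)*(-3784736) = (4602410/3)*(-3784736) = -17418906813760/3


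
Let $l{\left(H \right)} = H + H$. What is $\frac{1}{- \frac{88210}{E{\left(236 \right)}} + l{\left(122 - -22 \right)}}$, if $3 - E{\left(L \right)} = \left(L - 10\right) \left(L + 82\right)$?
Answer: $\frac{14373}{4157066} \approx 0.0034575$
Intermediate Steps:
$l{\left(H \right)} = 2 H$
$E{\left(L \right)} = 3 - \left(-10 + L\right) \left(82 + L\right)$ ($E{\left(L \right)} = 3 - \left(L - 10\right) \left(L + 82\right) = 3 - \left(-10 + L\right) \left(82 + L\right)$)
$\frac{1}{- \frac{88210}{E{\left(236 \right)}} + l{\left(122 - -22 \right)}} = \frac{1}{- \frac{88210}{823 - 236^{2} - 16992} + 2 \left(122 - -22\right)} = \frac{1}{- \frac{88210}{823 - 55696 - 16992} + 2 \left(122 + 22\right)} = \frac{1}{- \frac{88210}{823 - 55696 - 16992} + 2 \cdot 144} = \frac{1}{- \frac{88210}{-71865} + 288} = \frac{1}{\left(-88210\right) \left(- \frac{1}{71865}\right) + 288} = \frac{1}{\frac{17642}{14373} + 288} = \frac{1}{\frac{4157066}{14373}} = \frac{14373}{4157066}$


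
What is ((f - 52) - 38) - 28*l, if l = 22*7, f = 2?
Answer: -4400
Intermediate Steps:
l = 154
((f - 52) - 38) - 28*l = ((2 - 52) - 38) - 28*154 = (-50 - 38) - 4312 = -88 - 4312 = -4400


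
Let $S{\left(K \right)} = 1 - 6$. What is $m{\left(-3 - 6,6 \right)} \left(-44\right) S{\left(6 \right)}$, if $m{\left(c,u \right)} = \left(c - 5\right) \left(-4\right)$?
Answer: $12320$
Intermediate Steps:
$S{\left(K \right)} = -5$ ($S{\left(K \right)} = 1 - 6 = -5$)
$m{\left(c,u \right)} = 20 - 4 c$ ($m{\left(c,u \right)} = \left(-5 + c\right) \left(-4\right) = 20 - 4 c$)
$m{\left(-3 - 6,6 \right)} \left(-44\right) S{\left(6 \right)} = \left(20 - 4 \left(-3 - 6\right)\right) \left(-44\right) \left(-5\right) = \left(20 - -36\right) \left(-44\right) \left(-5\right) = \left(20 + 36\right) \left(-44\right) \left(-5\right) = 56 \left(-44\right) \left(-5\right) = \left(-2464\right) \left(-5\right) = 12320$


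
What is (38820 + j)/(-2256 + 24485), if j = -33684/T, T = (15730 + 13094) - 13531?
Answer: 593640576/339948097 ≈ 1.7463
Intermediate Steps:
T = 15293 (T = 28824 - 13531 = 15293)
j = -33684/15293 ≈ -2.2026
(38820 + j)/(-2256 + 24485) = (38820 - 33684/15293)/(-2256 + 24485) = (593640576/15293)/22229 = (593640576/15293)*(1/22229) = 593640576/339948097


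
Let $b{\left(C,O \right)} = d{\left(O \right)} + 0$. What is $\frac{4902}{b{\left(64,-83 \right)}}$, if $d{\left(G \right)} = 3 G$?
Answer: $- \frac{1634}{83} \approx -19.687$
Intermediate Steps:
$b{\left(C,O \right)} = 3 O$ ($b{\left(C,O \right)} = 3 O + 0 = 3 O$)
$\frac{4902}{b{\left(64,-83 \right)}} = \frac{4902}{3 \left(-83\right)} = \frac{4902}{-249} = 4902 \left(- \frac{1}{249}\right) = - \frac{1634}{83}$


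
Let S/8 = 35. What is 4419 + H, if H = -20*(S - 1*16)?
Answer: -861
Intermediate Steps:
S = 280 (S = 8*35 = 280)
H = -5280 (H = -20*(280 - 1*16) = -20*(280 - 16) = -20*264 = -5280)
4419 + H = 4419 - 5280 = -861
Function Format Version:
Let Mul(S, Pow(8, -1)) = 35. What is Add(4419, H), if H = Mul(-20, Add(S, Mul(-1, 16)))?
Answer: -861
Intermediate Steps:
S = 280 (S = Mul(8, 35) = 280)
H = -5280 (H = Mul(-20, Add(280, Mul(-1, 16))) = Mul(-20, Add(280, -16)) = Mul(-20, 264) = -5280)
Add(4419, H) = Add(4419, -5280) = -861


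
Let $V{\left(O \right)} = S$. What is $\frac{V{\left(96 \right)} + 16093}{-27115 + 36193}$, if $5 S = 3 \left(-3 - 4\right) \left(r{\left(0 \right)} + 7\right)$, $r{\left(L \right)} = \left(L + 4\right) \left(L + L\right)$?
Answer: $\frac{40159}{22695} \approx 1.7695$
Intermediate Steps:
$r{\left(L \right)} = 2 L \left(4 + L\right)$ ($r{\left(L \right)} = \left(4 + L\right) 2 L = 2 L \left(4 + L\right)$)
$S = - \frac{147}{5}$ ($S = \frac{3 \left(-3 - 4\right) \left(2 \cdot 0 \left(4 + 0\right) + 7\right)}{5} = \frac{3 \left(-7\right) \left(2 \cdot 0 \cdot 4 + 7\right)}{5} = \frac{\left(-21\right) \left(0 + 7\right)}{5} = \frac{\left(-21\right) 7}{5} = \frac{1}{5} \left(-147\right) = - \frac{147}{5} \approx -29.4$)
$V{\left(O \right)} = - \frac{147}{5}$
$\frac{V{\left(96 \right)} + 16093}{-27115 + 36193} = \frac{- \frac{147}{5} + 16093}{-27115 + 36193} = \frac{80318}{5 \cdot 9078} = \frac{80318}{5} \cdot \frac{1}{9078} = \frac{40159}{22695}$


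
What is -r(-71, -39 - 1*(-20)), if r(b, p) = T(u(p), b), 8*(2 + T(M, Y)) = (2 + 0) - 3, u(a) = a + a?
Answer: 17/8 ≈ 2.1250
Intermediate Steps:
u(a) = 2*a
T(M, Y) = -17/8 (T(M, Y) = -2 + ((2 + 0) - 3)/8 = -2 + (2 - 3)/8 = -2 + (⅛)*(-1) = -2 - ⅛ = -17/8)
r(b, p) = -17/8
-r(-71, -39 - 1*(-20)) = -1*(-17/8) = 17/8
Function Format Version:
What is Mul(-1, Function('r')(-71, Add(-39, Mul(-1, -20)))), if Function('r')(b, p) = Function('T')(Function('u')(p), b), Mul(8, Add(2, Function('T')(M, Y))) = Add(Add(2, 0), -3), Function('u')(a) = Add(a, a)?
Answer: Rational(17, 8) ≈ 2.1250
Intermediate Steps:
Function('u')(a) = Mul(2, a)
Function('T')(M, Y) = Rational(-17, 8) (Function('T')(M, Y) = Add(-2, Mul(Rational(1, 8), Add(Add(2, 0), -3))) = Add(-2, Mul(Rational(1, 8), Add(2, -3))) = Add(-2, Mul(Rational(1, 8), -1)) = Add(-2, Rational(-1, 8)) = Rational(-17, 8))
Function('r')(b, p) = Rational(-17, 8)
Mul(-1, Function('r')(-71, Add(-39, Mul(-1, -20)))) = Mul(-1, Rational(-17, 8)) = Rational(17, 8)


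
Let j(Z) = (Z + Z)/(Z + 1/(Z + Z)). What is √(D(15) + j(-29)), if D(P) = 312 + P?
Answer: √103542835/561 ≈ 18.138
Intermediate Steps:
j(Z) = 2*Z/(Z + 1/(2*Z)) (j(Z) = (2*Z)/(Z + 1/(2*Z)) = 2*Z/(Z + 1/(2*Z)))
√(D(15) + j(-29)) = √((312 + 15) + 4*(-29)²/(1 + 2*(-29)²)) = √(327 + 4*841/(1 + 2*841)) = √(327 + 4*841/(1 + 1682)) = √(327 + 4*841/1683) = √(327 + 4*841*(1/1683)) = √(327 + 3364/1683) = √(553705/1683) = √103542835/561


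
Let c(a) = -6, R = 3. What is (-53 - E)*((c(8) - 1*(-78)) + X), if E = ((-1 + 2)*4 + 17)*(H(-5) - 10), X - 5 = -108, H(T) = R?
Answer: -2914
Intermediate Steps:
H(T) = 3
X = -103 (X = 5 - 108 = -103)
E = -147 (E = ((-1 + 2)*4 + 17)*(3 - 10) = (1*4 + 17)*(-7) = (4 + 17)*(-7) = 21*(-7) = -147)
(-53 - E)*((c(8) - 1*(-78)) + X) = (-53 - 1*(-147))*((-6 - 1*(-78)) - 103) = (-53 + 147)*((-6 + 78) - 103) = 94*(72 - 103) = 94*(-31) = -2914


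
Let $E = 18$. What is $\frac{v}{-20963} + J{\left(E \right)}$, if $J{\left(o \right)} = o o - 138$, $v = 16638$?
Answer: $\frac{3882480}{20963} \approx 185.21$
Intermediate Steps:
$J{\left(o \right)} = -138 + o^{2}$ ($J{\left(o \right)} = o^{2} - 138 = -138 + o^{2}$)
$\frac{v}{-20963} + J{\left(E \right)} = \frac{16638}{-20963} - \left(138 - 18^{2}\right) = 16638 \left(- \frac{1}{20963}\right) + \left(-138 + 324\right) = - \frac{16638}{20963} + 186 = \frac{3882480}{20963}$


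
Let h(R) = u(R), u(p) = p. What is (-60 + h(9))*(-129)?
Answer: 6579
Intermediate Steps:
h(R) = R
(-60 + h(9))*(-129) = (-60 + 9)*(-129) = -51*(-129) = 6579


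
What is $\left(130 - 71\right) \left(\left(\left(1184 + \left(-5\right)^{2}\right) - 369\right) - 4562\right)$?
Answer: $-219598$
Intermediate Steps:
$\left(130 - 71\right) \left(\left(\left(1184 + \left(-5\right)^{2}\right) - 369\right) - 4562\right) = 59 \left(\left(\left(1184 + 25\right) - 369\right) - 4562\right) = 59 \left(\left(1209 - 369\right) - 4562\right) = 59 \left(840 - 4562\right) = 59 \left(-3722\right) = -219598$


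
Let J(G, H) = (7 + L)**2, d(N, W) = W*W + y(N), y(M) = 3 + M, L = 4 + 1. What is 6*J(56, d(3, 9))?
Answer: 864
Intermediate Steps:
L = 5
d(N, W) = 3 + N + W**2 (d(N, W) = W*W + (3 + N) = W**2 + (3 + N) = 3 + N + W**2)
J(G, H) = 144 (J(G, H) = (7 + 5)**2 = 12**2 = 144)
6*J(56, d(3, 9)) = 6*144 = 864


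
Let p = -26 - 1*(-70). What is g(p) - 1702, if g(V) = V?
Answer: -1658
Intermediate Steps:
p = 44 (p = -26 + 70 = 44)
g(p) - 1702 = 44 - 1702 = -1658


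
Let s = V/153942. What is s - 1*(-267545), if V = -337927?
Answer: 41186074463/153942 ≈ 2.6754e+5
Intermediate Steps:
s = -337927/153942 ≈ -2.1952
s - 1*(-267545) = -337927/153942 - 1*(-267545) = -337927/153942 + 267545 = 41186074463/153942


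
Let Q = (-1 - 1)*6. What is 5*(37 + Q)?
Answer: 125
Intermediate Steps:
Q = -12 (Q = -2*6 = -12)
5*(37 + Q) = 5*(37 - 12) = 5*25 = 125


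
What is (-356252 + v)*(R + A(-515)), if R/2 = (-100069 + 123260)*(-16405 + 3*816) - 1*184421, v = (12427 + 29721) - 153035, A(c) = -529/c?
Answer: 155826846622112829/515 ≈ 3.0258e+14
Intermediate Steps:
v = -110887 (v = 42148 - 153035 = -110887)
R = -647722416 (R = 2*((-100069 + 123260)*(-16405 + 3*816) - 1*184421) = 2*(23191*(-16405 + 2448) - 184421) = 2*(23191*(-13957) - 184421) = 2*(-323676787 - 184421) = 2*(-323861208) = -647722416)
(-356252 + v)*(R + A(-515)) = (-356252 - 110887)*(-647722416 - 529/(-515)) = -467139*(-647722416 - 529*(-1/515)) = -467139*(-647722416 + 529/515) = -467139*(-333577043711/515) = 155826846622112829/515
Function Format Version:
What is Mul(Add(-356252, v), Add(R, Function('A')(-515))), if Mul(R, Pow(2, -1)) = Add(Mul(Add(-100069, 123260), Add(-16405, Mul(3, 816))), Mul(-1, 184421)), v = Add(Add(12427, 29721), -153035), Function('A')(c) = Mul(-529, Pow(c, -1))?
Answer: Rational(155826846622112829, 515) ≈ 3.0258e+14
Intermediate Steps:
v = -110887 (v = Add(42148, -153035) = -110887)
R = -647722416 (R = Mul(2, Add(Mul(Add(-100069, 123260), Add(-16405, Mul(3, 816))), Mul(-1, 184421))) = Mul(2, Add(Mul(23191, Add(-16405, 2448)), -184421)) = Mul(2, Add(Mul(23191, -13957), -184421)) = Mul(2, Add(-323676787, -184421)) = Mul(2, -323861208) = -647722416)
Mul(Add(-356252, v), Add(R, Function('A')(-515))) = Mul(Add(-356252, -110887), Add(-647722416, Mul(-529, Pow(-515, -1)))) = Mul(-467139, Add(-647722416, Mul(-529, Rational(-1, 515)))) = Mul(-467139, Add(-647722416, Rational(529, 515))) = Mul(-467139, Rational(-333577043711, 515)) = Rational(155826846622112829, 515)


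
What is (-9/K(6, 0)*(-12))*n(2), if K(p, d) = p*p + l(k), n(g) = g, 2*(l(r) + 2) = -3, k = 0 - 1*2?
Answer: 432/65 ≈ 6.6462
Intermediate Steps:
k = -2 (k = 0 - 2 = -2)
l(r) = -7/2 (l(r) = -2 + (½)*(-3) = -2 - 3/2 = -7/2)
K(p, d) = -7/2 + p² (K(p, d) = p*p - 7/2 = p² - 7/2 = -7/2 + p²)
(-9/K(6, 0)*(-12))*n(2) = (-9/(-7/2 + 6²)*(-12))*2 = (-9/(-7/2 + 36)*(-12))*2 = (-9/65/2*(-12))*2 = (-9*2/65*(-12))*2 = -18/65*(-12)*2 = (216/65)*2 = 432/65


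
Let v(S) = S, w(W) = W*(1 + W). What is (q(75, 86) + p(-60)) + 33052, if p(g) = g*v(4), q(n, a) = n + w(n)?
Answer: 38587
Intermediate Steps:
q(n, a) = n + n*(1 + n)
p(g) = 4*g (p(g) = g*4 = 4*g)
(q(75, 86) + p(-60)) + 33052 = (75*(2 + 75) + 4*(-60)) + 33052 = (75*77 - 240) + 33052 = (5775 - 240) + 33052 = 5535 + 33052 = 38587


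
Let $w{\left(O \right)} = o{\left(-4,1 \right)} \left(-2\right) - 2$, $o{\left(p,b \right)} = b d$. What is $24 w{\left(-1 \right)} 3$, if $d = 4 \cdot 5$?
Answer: $-3024$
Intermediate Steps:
$d = 20$
$o{\left(p,b \right)} = 20 b$ ($o{\left(p,b \right)} = b 20 = 20 b$)
$w{\left(O \right)} = -42$ ($w{\left(O \right)} = 20 \cdot 1 \left(-2\right) - 2 = 20 \left(-2\right) - 2 = -40 - 2 = -42$)
$24 w{\left(-1 \right)} 3 = 24 \left(-42\right) 3 = \left(-1008\right) 3 = -3024$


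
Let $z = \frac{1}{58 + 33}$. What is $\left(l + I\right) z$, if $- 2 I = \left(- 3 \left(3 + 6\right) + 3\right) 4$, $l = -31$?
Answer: $\frac{17}{91} \approx 0.18681$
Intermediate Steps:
$z = \frac{1}{91} \approx 0.010989$
$I = 48$ ($I = - \frac{\left(- 3 \left(3 + 6\right) + 3\right) 4}{2} = - \frac{\left(\left(-3\right) 9 + 3\right) 4}{2} = - \frac{\left(-27 + 3\right) 4}{2} = - \frac{\left(-24\right) 4}{2} = \left(- \frac{1}{2}\right) \left(-96\right) = 48$)
$\left(l + I\right) z = \left(-31 + 48\right) \frac{1}{91} = 17 \cdot \frac{1}{91} = \frac{17}{91}$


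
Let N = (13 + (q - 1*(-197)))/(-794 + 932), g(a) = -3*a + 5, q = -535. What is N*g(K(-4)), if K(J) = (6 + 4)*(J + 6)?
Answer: 17875/138 ≈ 129.53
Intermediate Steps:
K(J) = 60 + 10*J (K(J) = 10*(6 + J) = 60 + 10*J)
g(a) = 5 - 3*a
N = -325/138 (N = (13 + (-535 - 1*(-197)))/(-794 + 932) = (13 + (-535 + 197))/138 = (13 - 338)*(1/138) = -325*1/138 = -325/138 ≈ -2.3551)
N*g(K(-4)) = -325*(5 - 3*(60 + 10*(-4)))/138 = -325*(5 - 3*(60 - 40))/138 = -325*(5 - 3*20)/138 = -325*(5 - 60)/138 = -325/138*(-55) = 17875/138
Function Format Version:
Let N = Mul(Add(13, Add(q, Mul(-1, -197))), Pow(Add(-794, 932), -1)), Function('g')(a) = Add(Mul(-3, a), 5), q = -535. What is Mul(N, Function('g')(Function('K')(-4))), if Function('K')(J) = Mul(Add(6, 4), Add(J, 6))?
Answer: Rational(17875, 138) ≈ 129.53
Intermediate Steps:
Function('K')(J) = Add(60, Mul(10, J)) (Function('K')(J) = Mul(10, Add(6, J)) = Add(60, Mul(10, J)))
Function('g')(a) = Add(5, Mul(-3, a))
N = Rational(-325, 138) (N = Mul(Add(13, Add(-535, Mul(-1, -197))), Pow(Add(-794, 932), -1)) = Mul(Add(13, Add(-535, 197)), Pow(138, -1)) = Mul(Add(13, -338), Rational(1, 138)) = Mul(-325, Rational(1, 138)) = Rational(-325, 138) ≈ -2.3551)
Mul(N, Function('g')(Function('K')(-4))) = Mul(Rational(-325, 138), Add(5, Mul(-3, Add(60, Mul(10, -4))))) = Mul(Rational(-325, 138), Add(5, Mul(-3, Add(60, -40)))) = Mul(Rational(-325, 138), Add(5, Mul(-3, 20))) = Mul(Rational(-325, 138), Add(5, -60)) = Mul(Rational(-325, 138), -55) = Rational(17875, 138)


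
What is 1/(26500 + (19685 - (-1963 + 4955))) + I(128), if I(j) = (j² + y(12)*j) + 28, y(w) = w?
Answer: 775227965/43193 ≈ 17948.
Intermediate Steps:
I(j) = 28 + j² + 12*j (I(j) = (j² + 12*j) + 28 = 28 + j² + 12*j)
1/(26500 + (19685 - (-1963 + 4955))) + I(128) = 1/(26500 + (19685 - (-1963 + 4955))) + (28 + 128² + 12*128) = 1/(26500 + (19685 - 1*2992)) + (28 + 16384 + 1536) = 1/(26500 + (19685 - 2992)) + 17948 = 1/(26500 + 16693) + 17948 = 1/43193 + 17948 = 775227965/43193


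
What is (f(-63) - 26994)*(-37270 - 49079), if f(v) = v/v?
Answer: 2330818557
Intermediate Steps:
f(v) = 1
(f(-63) - 26994)*(-37270 - 49079) = (1 - 26994)*(-37270 - 49079) = -26993*(-86349) = 2330818557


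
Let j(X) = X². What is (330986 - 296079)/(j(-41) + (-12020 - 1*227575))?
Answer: -34907/237914 ≈ -0.14672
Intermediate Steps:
(330986 - 296079)/(j(-41) + (-12020 - 1*227575)) = (330986 - 296079)/((-41)² + (-12020 - 1*227575)) = 34907/(1681 + (-12020 - 227575)) = 34907/(1681 - 239595) = 34907/(-237914) = 34907*(-1/237914) = -34907/237914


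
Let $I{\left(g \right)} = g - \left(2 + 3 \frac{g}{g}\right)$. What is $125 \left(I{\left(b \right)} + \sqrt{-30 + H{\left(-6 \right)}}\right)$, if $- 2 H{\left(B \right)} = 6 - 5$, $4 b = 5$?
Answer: $- \frac{1875}{4} + \frac{125 i \sqrt{122}}{2} \approx -468.75 + 690.33 i$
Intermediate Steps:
$b = \frac{5}{4}$ ($b = \frac{1}{4} \cdot 5 = \frac{5}{4} \approx 1.25$)
$H{\left(B \right)} = - \frac{1}{2}$ ($H{\left(B \right)} = - \frac{6 - 5}{2} = \left(- \frac{1}{2}\right) 1 = - \frac{1}{2}$)
$I{\left(g \right)} = -5 + g$ ($I{\left(g \right)} = g - 5 = -5 + g$)
$125 \left(I{\left(b \right)} + \sqrt{-30 + H{\left(-6 \right)}}\right) = 125 \left(\left(-5 + \frac{5}{4}\right) + \sqrt{-30 - \frac{1}{2}}\right) = 125 \left(- \frac{15}{4} + \sqrt{- \frac{61}{2}}\right) = 125 \left(- \frac{15}{4} + \frac{i \sqrt{122}}{2}\right) = - \frac{1875}{4} + \frac{125 i \sqrt{122}}{2}$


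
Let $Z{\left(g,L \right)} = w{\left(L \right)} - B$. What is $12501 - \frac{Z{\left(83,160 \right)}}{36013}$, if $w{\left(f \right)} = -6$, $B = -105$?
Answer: $\frac{450198414}{36013} \approx 12501.0$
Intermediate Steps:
$Z{\left(g,L \right)} = 99$ ($Z{\left(g,L \right)} = -6 - -105 = -6 + 105 = 99$)
$12501 - \frac{Z{\left(83,160 \right)}}{36013} = 12501 - \frac{99}{36013} = \frac{450198414}{36013}$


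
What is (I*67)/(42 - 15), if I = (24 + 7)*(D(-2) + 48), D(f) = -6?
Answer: 29078/9 ≈ 3230.9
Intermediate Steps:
I = 1302 (I = (24 + 7)*(-6 + 48) = 31*42 = 1302)
(I*67)/(42 - 15) = (1302*67)/(42 - 15) = 87234/27 = 87234*(1/27) = 29078/9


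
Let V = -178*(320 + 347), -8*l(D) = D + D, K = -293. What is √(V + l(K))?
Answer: I*√474611/2 ≈ 344.46*I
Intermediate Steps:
l(D) = -D/4 (l(D) = -(D + D)/8 = -D/4)
V = -118726 (V = -178*667 = -118726)
√(V + l(K)) = √(-118726 - ¼*(-293)) = √(-118726 + 293/4) = √(-474611/4) = I*√474611/2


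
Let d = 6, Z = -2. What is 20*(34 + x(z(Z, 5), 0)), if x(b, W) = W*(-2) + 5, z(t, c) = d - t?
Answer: 780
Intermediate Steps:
z(t, c) = 6 - t
x(b, W) = 5 - 2*W (x(b, W) = -2*W + 5 = 5 - 2*W)
20*(34 + x(z(Z, 5), 0)) = 20*(34 + (5 - 2*0)) = 20*(34 + (5 + 0)) = 20*(34 + 5) = 20*39 = 780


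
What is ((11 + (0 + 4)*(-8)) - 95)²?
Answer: 13456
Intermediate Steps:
((11 + (0 + 4)*(-8)) - 95)² = ((11 + 4*(-8)) - 95)² = ((11 - 32) - 95)² = (-21 - 95)² = (-116)² = 13456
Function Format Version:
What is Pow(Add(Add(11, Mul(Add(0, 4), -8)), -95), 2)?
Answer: 13456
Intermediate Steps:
Pow(Add(Add(11, Mul(Add(0, 4), -8)), -95), 2) = Pow(Add(Add(11, Mul(4, -8)), -95), 2) = Pow(Add(Add(11, -32), -95), 2) = Pow(Add(-21, -95), 2) = Pow(-116, 2) = 13456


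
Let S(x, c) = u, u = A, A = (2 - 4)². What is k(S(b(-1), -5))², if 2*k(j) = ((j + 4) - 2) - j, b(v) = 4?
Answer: 1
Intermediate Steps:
A = 4 (A = (-2)² = 4)
u = 4
S(x, c) = 4
k(j) = 1 (k(j) = (((j + 4) - 2) - j)/2 = (((4 + j) - 2) - j)/2 = ((2 + j) - j)/2 = (½)*2 = 1)
k(S(b(-1), -5))² = 1² = 1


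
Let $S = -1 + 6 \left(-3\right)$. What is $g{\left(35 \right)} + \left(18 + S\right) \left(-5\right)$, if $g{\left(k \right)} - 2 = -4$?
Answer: $3$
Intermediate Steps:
$S = -19$ ($S = -1 - 18 = -19$)
$g{\left(k \right)} = -2$ ($g{\left(k \right)} = 2 - 4 = -2$)
$g{\left(35 \right)} + \left(18 + S\right) \left(-5\right) = -2 + \left(18 - 19\right) \left(-5\right) = -2 - -5 = -2 + 5 = 3$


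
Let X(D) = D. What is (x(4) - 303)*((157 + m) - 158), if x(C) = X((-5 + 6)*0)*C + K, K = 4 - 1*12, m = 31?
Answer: -9330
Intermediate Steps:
K = -8 (K = 4 - 12 = -8)
x(C) = -8 (x(C) = ((-5 + 6)*0)*C - 8 = (1*0)*C - 8 = 0*C - 8 = 0 - 8 = -8)
(x(4) - 303)*((157 + m) - 158) = (-8 - 303)*((157 + 31) - 158) = -311*(188 - 158) = -311*30 = -9330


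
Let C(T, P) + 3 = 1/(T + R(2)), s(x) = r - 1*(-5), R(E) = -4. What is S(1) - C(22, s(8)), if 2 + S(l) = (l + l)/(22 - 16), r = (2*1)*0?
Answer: 23/18 ≈ 1.2778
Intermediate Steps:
r = 0 (r = 2*0 = 0)
S(l) = -2 + l/3 (S(l) = -2 + (l + l)/(22 - 16) = -2 + (2*l)/6 = -2 + (2*l)*(⅙) = -2 + l/3)
s(x) = 5 (s(x) = 0 - 1*(-5) = 0 + 5 = 5)
C(T, P) = -3 + 1/(-4 + T) (C(T, P) = -3 + 1/(T - 4) = -3 + 1/(-4 + T))
S(1) - C(22, s(8)) = (-2 + (⅓)*1) - (13 - 3*22)/(-4 + 22) = (-2 + ⅓) - (13 - 66)/18 = -5/3 - (-53)/18 = -5/3 - 1*(-53/18) = -5/3 + 53/18 = 23/18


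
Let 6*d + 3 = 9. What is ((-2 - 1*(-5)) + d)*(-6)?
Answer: -24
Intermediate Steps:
d = 1 (d = -½ + (⅙)*9 = -½ + 3/2 = 1)
((-2 - 1*(-5)) + d)*(-6) = ((-2 - 1*(-5)) + 1)*(-6) = ((-2 + 5) + 1)*(-6) = (3 + 1)*(-6) = 4*(-6) = -24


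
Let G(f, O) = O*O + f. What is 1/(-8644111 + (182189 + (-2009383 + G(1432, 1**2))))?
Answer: -1/10469872 ≈ -9.5512e-8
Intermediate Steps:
G(f, O) = f + O**2 (G(f, O) = O**2 + f = f + O**2)
1/(-8644111 + (182189 + (-2009383 + G(1432, 1**2)))) = 1/(-8644111 + (182189 + (-2009383 + (1432 + (1**2)**2)))) = 1/(-8644111 + (182189 + (-2009383 + (1432 + 1**2)))) = 1/(-8644111 + (182189 + (-2009383 + (1432 + 1)))) = 1/(-8644111 + (182189 + (-2009383 + 1433))) = 1/(-8644111 + (182189 - 2007950)) = 1/(-8644111 - 1825761) = 1/(-10469872) = -1/10469872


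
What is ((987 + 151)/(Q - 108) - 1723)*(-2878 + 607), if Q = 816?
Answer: 461295361/118 ≈ 3.9093e+6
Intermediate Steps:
((987 + 151)/(Q - 108) - 1723)*(-2878 + 607) = ((987 + 151)/(816 - 108) - 1723)*(-2878 + 607) = (1138/708 - 1723)*(-2271) = (1138*(1/708) - 1723)*(-2271) = (569/354 - 1723)*(-2271) = -609373/354*(-2271) = 461295361/118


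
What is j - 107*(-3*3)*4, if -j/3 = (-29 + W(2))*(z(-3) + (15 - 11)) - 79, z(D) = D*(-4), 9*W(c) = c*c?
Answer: 16379/3 ≈ 5459.7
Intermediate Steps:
W(c) = c**2/9 (W(c) = (c*c)/9 = c**2/9)
z(D) = -4*D
j = 4823/3 (j = -3*((-29 + (1/9)*2**2)*(-4*(-3) + (15 - 11)) - 79) = -3*((-29 + (1/9)*4)*(12 + 4) - 79) = -3*((-29 + 4/9)*16 - 79) = -3*(-257/9*16 - 79) = -3*(-4112/9 - 79) = -3*(-4823/9) = 4823/3 ≈ 1607.7)
j - 107*(-3*3)*4 = 4823/3 - 107*(-3*3)*4 = 4823/3 - (-963)*4 = 4823/3 - 107*(-36) = 4823/3 + 3852 = 16379/3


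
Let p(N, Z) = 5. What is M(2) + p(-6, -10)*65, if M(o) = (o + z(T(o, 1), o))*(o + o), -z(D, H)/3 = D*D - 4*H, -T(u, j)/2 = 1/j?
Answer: 381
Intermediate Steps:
T(u, j) = -2/j
z(D, H) = -3*D**2 + 12*H (z(D, H) = -3*(D*D - 4*H) = -3*(D**2 - 4*H) = -3*D**2 + 12*H)
M(o) = 2*o*(-12 + 13*o) (M(o) = (o + (-3*(-2/1)**2 + 12*o))*(o + o) = (o + (-3*(-2*1)**2 + 12*o))*(2*o) = (o + (-3*(-2)**2 + 12*o))*(2*o) = (o + (-3*4 + 12*o))*(2*o) = (o + (-12 + 12*o))*(2*o) = (-12 + 13*o)*(2*o) = 2*o*(-12 + 13*o))
M(2) + p(-6, -10)*65 = 2*2*(-12 + 13*2) + 5*65 = 2*2*(-12 + 26) + 325 = 2*2*14 + 325 = 56 + 325 = 381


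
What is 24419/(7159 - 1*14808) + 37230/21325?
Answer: -47192581/32622985 ≈ -1.4466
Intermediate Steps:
24419/(7159 - 1*14808) + 37230/21325 = 24419/(7159 - 14808) + 37230*(1/21325) = 24419/(-7649) + 7446/4265 = 24419*(-1/7649) + 7446/4265 = -24419/7649 + 7446/4265 = -47192581/32622985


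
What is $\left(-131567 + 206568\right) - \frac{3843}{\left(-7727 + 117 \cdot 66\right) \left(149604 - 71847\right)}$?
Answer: $\frac{9719755876}{129595} \approx 75001.0$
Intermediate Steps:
$\left(-131567 + 206568\right) - \frac{3843}{\left(-7727 + 117 \cdot 66\right) \left(149604 - 71847\right)} = 75001 - \frac{3843}{\left(-7727 + 7722\right) 77757} = 75001 - \frac{3843}{\left(-5\right) 77757} = 75001 - \frac{3843}{-388785} = 75001 - - \frac{1281}{129595} = 75001 + \frac{1281}{129595} = \frac{9719755876}{129595}$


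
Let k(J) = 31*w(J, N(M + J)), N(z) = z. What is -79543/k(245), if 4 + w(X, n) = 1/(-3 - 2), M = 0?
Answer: 397715/651 ≈ 610.93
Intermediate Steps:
w(X, n) = -21/5 (w(X, n) = -4 + 1/(-3 - 2) = -4 + 1/(-5) = -4 - 1/5 = -21/5)
k(J) = -651/5 (k(J) = 31*(-21/5) = -651/5)
-79543/k(245) = -79543/(-651/5) = -79543*(-5/651) = 397715/651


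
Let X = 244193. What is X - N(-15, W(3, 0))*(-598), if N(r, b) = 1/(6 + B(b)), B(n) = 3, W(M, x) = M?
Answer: 2198335/9 ≈ 2.4426e+5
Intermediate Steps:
N(r, b) = ⅑ (N(r, b) = 1/(6 + 3) = 1/9 = ⅑)
X - N(-15, W(3, 0))*(-598) = 244193 - (-598)/9 = 244193 - 1*(-598/9) = 244193 + 598/9 = 2198335/9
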